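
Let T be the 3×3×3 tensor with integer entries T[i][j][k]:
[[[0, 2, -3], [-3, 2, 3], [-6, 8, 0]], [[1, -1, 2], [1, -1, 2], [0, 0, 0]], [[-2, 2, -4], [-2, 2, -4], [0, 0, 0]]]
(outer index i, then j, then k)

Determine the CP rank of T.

3

Lower bound: the mode-3 unfolding of T (rows indexed by k, columns by (i,j) = (0,0), (0,1), (0,2), (1,0), (1,1), (1,2), (2,0), (2,1), (2,2)) is [[0, -3, -6, 1, 1, 0, -2, -2, 0], [2, 2, 8, -1, -1, 0, 2, 2, 0], [-3, 3, 0, 2, 2, 0, -4, -4, 0]].
There the 3×3 minor on rows k ∈ {0, 1, 2}, columns (i,j) ∈ {(0,0), (0,1), (1,0)} is det [[0, -3, 1], [2, 2, -1], [-3, 3, 2]] = 15 ≠ 0, so this unfolding has rank ≥ 3; CP rank is at least every unfolding rank, so rank(T) ≥ 3. (This is only a lower bound: in general the CP rank may exceed every unfolding rank, so we still need to exhibit 3 rank-1 terms summing to T.)
Upper bound: T is a sum of 3 rank-1 terms, T = [0, 1, -2] (x) [1, 1, 0] (x) [1, -1, 2] + [1, 0, 0] (x) [1, -2, -2] (x) [2, -2, -1] + [1, 0, 0] (x) [2, -1, 2] (x) [-1, 2, -1] (written with every a and b primitive with positive leading entry and the scale carried by c; CP decompositions are not unique, and this one is verified by expanding entrywise), so rank(T) ≤ 3.
These bounds meet, so rank(T) = 3.
Check entry T[1,0,1] = -1: (1)·(1)·(-1) + (0)·(1)·(-2) + (0)·(2)·(2) = -1.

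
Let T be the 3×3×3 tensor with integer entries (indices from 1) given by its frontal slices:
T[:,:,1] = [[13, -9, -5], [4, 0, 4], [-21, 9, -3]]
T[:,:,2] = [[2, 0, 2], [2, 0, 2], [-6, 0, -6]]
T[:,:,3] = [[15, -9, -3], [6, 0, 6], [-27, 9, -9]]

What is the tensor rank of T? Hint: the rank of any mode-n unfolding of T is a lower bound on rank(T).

Lower bound: the mode-1 unfolding of T (rows indexed by i, columns by (j,k) = (1,1), (1,2), (1,3), (2,1), (2,2), (2,3), (3,1), (3,2), (3,3)) is [[13, 2, 15, -9, 0, -9, -5, 2, -3], [4, 2, 6, 0, 0, 0, 4, 2, 6], [-21, -6, -27, 9, 0, 9, -3, -6, -9]].
There the 2×2 minor on rows i ∈ {1, 2}, columns (j,k) ∈ {(1,1), (1,2)} is det [[13, 2], [4, 2]] = 18 ≠ 0, so this unfolding has rank ≥ 2; CP rank is at least every unfolding rank, so rank(T) ≥ 2. (Flattening ranks never certify an upper bound on CP rank; for that we must actually write T with 2 rank-1 terms.)
Upper bound — finding two terms. Write S_k = T[:,:,k] for the frontal slices: S₁ = [[13, -9, -5], [4, 0, 4], [-21, 9, -3]], S₂ = [[2, 0, 2], [2, 0, 2], [-6, 0, -6]], S₃ = [[15, -9, -3], [6, 0, 6], [-27, 9, -9]].
If T = a₁ ⊗ b₁ ⊗ c₁ + a₂ ⊗ b₂ ⊗ c₂ then each S_k = c₁[k]·a₁b₁ᵀ + c₂[k]·a₂b₂ᵀ. S₁ and S₂ are linearly independent, so a₁b₁ᵀ and a₂b₂ᵀ must span the same plane of matrices: they are the rank-1 matrices of the form x·S₁ + y·S₂.
The 2×2 minor of x·S₁ + y·S₂ on rows {1,2}, columns {1,2} is 36·x² + 18·xy = 18·(2·x + y)(x), vanishing at (x:y) = (1:-2) and (0:1).
M₁ = S₁ − 2·S₂ = [[9, -9, -9], [0, 0, 0], [-9, 9, 9]] = 9·[1, 0, -1][1, -1, -1]ᵀ and M₂ = S₂ = [[2, 0, 2], [2, 0, 2], [-6, 0, -6]] = 2·[1, 1, -3][1, 0, 1]ᵀ, so take a₁ = [1, 0, -1], b₁ = [1, -1, -1], a₂ = [1, 1, -3], b₂ = [1, 0, 1].
Each slice is an integer combination of E₁ = a₁b₁ᵀ and E₂ = a₂b₂ᵀ: S₁ = 9·E₁ + 4·E₂, S₂ = 2·E₂, S₃ = 9·E₁ + 6·E₂; reading off coefficients, c₁ = [9, 0, 9] and c₂ = [4, 2, 6].
Hence T = [1, 0, -1] ⊗ [1, -1, -1] ⊗ [9, 0, 9] + [1, 1, -3] ⊗ [1, 0, 1] ⊗ [4, 2, 6], so rank(T) ≤ 2.
These bounds meet, so rank(T) = 2.

2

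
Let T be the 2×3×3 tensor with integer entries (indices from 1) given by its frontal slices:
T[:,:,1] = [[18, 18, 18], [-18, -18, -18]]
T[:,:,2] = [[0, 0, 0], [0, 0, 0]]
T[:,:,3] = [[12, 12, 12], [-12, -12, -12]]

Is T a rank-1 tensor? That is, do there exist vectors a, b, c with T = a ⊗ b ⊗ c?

The mode-1 fibre T[:,1,1] = [18, -18] gives a = (1, -1) (primitive direction); the mode-2 fibre T[1,:,1] = [18, 18, 18] gives b = (1, 1, 1); then c[k] = T[1,1,k] / (a[1]·b[1]) = [18, 0, 12] / 1 = (18, 0, 12).
Expanding (1, -1) ⊗ (1, 1, 1) ⊗ (18, 0, 12) reproduces all 18 entries of T, so T = (1, -1) ⊗ (1, 1, 1) ⊗ (18, 0, 12) and rank(T) ≤ 1.
Equivalently every frontal slice T[:,:,k] is c[k] times the rank-1 matrix (1, -1) ⊗ (1, 1, 1). So T has rank 1 (it is nonzero).

Yes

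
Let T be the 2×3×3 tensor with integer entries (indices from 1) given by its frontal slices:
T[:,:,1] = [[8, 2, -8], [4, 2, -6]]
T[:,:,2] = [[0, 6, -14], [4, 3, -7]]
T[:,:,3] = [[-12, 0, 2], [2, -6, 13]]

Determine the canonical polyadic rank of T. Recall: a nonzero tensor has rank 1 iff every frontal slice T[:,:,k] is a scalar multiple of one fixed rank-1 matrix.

3

Lower bound: the mode-2 unfolding of T (rows indexed by j, columns by (i,k) = (1,1), (1,2), (1,3), (2,1), (2,2), (2,3)) is [[8, 0, -12, 4, 4, 2], [2, 6, 0, 2, 3, -6], [-8, -14, 2, -6, -7, 13]].
There the 3×3 minor on rows j ∈ {1, 2, 3}, columns (i,k) ∈ {(1,1), (1,2), (1,3)} is det [[8, 0, -12], [2, 6, 0], [-8, -14, 2]] = -144 ≠ 0, so this unfolding has rank ≥ 3; CP rank is at least every unfolding rank, so rank(T) ≥ 3. (Flattening ranks never certify an upper bound on CP rank; for that we must actually write T with 3 rank-1 terms.)
Upper bound: T is a sum of 3 rank-1 terms, T = [1, 1] ⊗ [0, 1, -2] ⊗ [2, 4, -4] + [2, -1] ⊗ [2, -1, 2] ⊗ [0, -1, -2] + [2, 1] ⊗ [2, 0, -1] ⊗ [2, 1, -1] (written with every a and b primitive with positive leading entry and the scale carried by c; CP decompositions are not unique, and this one is verified by expanding entrywise), so rank(T) ≤ 3.
These bounds meet, so rank(T) = 3.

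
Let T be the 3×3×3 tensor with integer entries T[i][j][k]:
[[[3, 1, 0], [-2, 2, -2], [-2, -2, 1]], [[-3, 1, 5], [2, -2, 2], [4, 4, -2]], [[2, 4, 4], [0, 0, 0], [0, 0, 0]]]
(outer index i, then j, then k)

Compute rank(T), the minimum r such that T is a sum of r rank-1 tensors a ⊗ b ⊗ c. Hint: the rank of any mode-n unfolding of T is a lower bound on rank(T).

Lower bound: the mode-2 unfolding of T (rows indexed by j, columns by (i,k) = (0,0), (0,1), (0,2), (1,0), (1,1), (1,2), (2,0), (2,1), (2,2)) is [[3, 1, 0, -3, 1, 5, 2, 4, 4], [-2, 2, -2, 2, -2, 2, 0, 0, 0], [-2, -2, 1, 4, 4, -2, 0, 0, 0]].
There the 3×3 minor on rows j ∈ {0, 1, 2}, columns (i,k) ∈ {(0,0), (0,1), (1,0)} is det [[3, 1, -3], [-2, 2, 2], [-2, -2, 4]] = 16 ≠ 0, so this unfolding has rank ≥ 3; CP rank is at least every unfolding rank, so rank(T) ≥ 3. (Unfolding ranks only ever bound the CP rank from below — rank(T) can be strictly larger than all of them — so the matching upper bound has to come from an explicit 3-term decomposition.)
Upper bound: T is a sum of 3 rank-1 terms, T = [0, 1, 1] ⊗ [1, 0, 0] ⊗ [2, 4, 4] + [1, -2, 0] ⊗ [1, 0, -1] ⊗ [2, 2, -1] + [1, -1, 0] ⊗ [1, -2, 0] ⊗ [1, -1, 1] (one valid choice — decompositions are not unique — normalised so each a, b is primitive with positive first nonzero entry; check it by expanding all entries), so rank(T) ≤ 3.
These bounds meet, so rank(T) = 3.

3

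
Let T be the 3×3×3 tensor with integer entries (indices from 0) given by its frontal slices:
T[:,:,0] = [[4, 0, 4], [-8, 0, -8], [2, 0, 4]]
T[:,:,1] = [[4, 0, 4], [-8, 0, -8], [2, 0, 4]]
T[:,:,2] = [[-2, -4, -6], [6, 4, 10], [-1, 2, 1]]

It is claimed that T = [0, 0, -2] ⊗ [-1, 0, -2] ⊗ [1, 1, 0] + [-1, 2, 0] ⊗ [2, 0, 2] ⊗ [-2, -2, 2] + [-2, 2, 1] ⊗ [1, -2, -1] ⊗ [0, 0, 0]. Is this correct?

No

Reconstruct entry (0,0,2) from the claimed factors: Σₗ aₗ[0]bₗ[0]cₗ[2] = (0)·(-1)·(0) + (-1)·(2)·(2) + (-2)·(1)·(0) = -4, but T[0,0,2] = -2. The claim is false.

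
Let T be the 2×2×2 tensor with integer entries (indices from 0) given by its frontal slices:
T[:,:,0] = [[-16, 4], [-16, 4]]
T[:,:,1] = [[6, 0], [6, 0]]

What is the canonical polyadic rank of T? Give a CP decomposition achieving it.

rank(T) = 2

Lower bound: in the mode-3 unfolding of T (rows indexed by k, columns by (i,j)) the 2×2 minor on rows k ∈ {0, 1}, columns (i,j) ∈ {(0,0), (0,1)} is det [[-16, 4], [6, 0]] = -24 ≠ 0, so that unfolding has rank ≥ 2 and hence rank(T) ≥ 2 (CP rank is at least every unfolding rank, though it can be larger).
Upper bound: T[i,:,:] = a[i]·M for every slice, with a = [1, 1] and M = [[-16, 6], [4, 0]] (rows j, columns k).
Splitting M by its rows (j = 0, 1), M = [1, 0][-16, 6]ᵀ + [0, 1][4, 0]ᵀ.
Hence T = [1, 1] (x) [1, 0] (x) [-16, 6] + [1, 1] (x) [0, 1] (x) [4, 0], so rank(T) ≤ 2.
These bounds meet, so rank(T) = 2.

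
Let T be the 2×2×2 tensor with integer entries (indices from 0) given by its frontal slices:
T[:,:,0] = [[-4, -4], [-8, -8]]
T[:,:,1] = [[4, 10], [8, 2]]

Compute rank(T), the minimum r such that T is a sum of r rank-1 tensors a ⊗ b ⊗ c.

Lower bound: the mode-1 unfolding of T (rows indexed by i, columns by (j,k) = (0,0), (0,1), (1,0), (1,1)) is [[-4, 4, -4, 10], [-8, 8, -8, 2]].
There the 2×2 minor on rows i ∈ {0, 1}, columns (j,k) ∈ {(0,0), (1,1)} is det [[-4, 10], [-8, 2]] = 72 ≠ 0, so this unfolding has rank ≥ 2; CP rank is at least every unfolding rank, so rank(T) ≥ 2. (This is only a lower bound: in general the CP rank may exceed every unfolding rank, so we still need to exhibit 2 rank-1 terms summing to T.)
Upper bound — finding two terms. Write S_k = T[:,:,k] for the frontal slices: S₀ = [[-4, -4], [-8, -8]], S₁ = [[4, 10], [8, 2]].
If T = a₁ ⊗ b₁ ⊗ c₁ + a₂ ⊗ b₂ ⊗ c₂ then each S_k = c₁[k]·a₁b₁ᵀ + c₂[k]·a₂b₂ᵀ. S₀ and S₁ are linearly independent, so a₁b₁ᵀ and a₂b₂ᵀ must span the same plane of matrices: they are the rank-1 matrices of the form x·S₀ + y·S₁.
det(x·S₀ + y·S₁) is 72·xy − 72·y² = 72·(x − y)(y), vanishing at (x:y) = (1:1) and (1:0).
M₁ = S₀ + S₁ = [[0, 6], [0, -6]] = 6·[1, -1][0, 1]ᵀ and M₂ = S₀ = [[-4, -4], [-8, -8]] = (-4)·[1, 2][1, 1]ᵀ, so take a₁ = [1, -1], b₁ = [0, 1], a₂ = [1, 2], b₂ = [1, 1].
Each slice is an integer combination of E₁ = a₁b₁ᵀ and E₂ = a₂b₂ᵀ: S₀ = −4·E₂, S₁ = 6·E₁ + 4·E₂; reading off coefficients, c₁ = [0, 6] and c₂ = [-4, 4].
Hence T = [1, -1] ⊗ [0, 1] ⊗ [0, 6] + [1, 2] ⊗ [1, 1] ⊗ [-4, 4], so rank(T) ≤ 2.
These bounds meet, so rank(T) = 2.
Check entry T[0,0,1] = 4: (1)·(0)·(6) + (1)·(1)·(4) = 4.

2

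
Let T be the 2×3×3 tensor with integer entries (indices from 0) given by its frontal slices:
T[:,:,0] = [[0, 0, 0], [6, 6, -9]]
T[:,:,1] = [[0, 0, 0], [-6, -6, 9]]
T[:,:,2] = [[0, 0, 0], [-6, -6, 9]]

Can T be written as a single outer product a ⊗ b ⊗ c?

If T = a ⊗ b ⊗ c then every fibre of T is a multiple of the corresponding factor, so read the factors off the fibres through the nonzero entry T[1,0,0] = 6.
The mode-1 fibre T[:,0,0] = [0, 6] gives a = (0, 1) (primitive direction); the mode-2 fibre T[1,:,0] = [6, 6, -9] gives b = (2, 2, -3); then c[k] = T[1,0,k] / (a[1]·b[0]) = [6, -6, -6] / 2 = (3, -3, -3).
Expanding (0, 1) ⊗ (2, 2, -3) ⊗ (3, -3, -3) reproduces all 18 entries of T, so T = (0, 1) ⊗ (2, 2, -3) ⊗ (3, -3, -3) and rank(T) ≤ 1.
Equivalently every frontal slice T[:,:,k] is c[k] times the rank-1 matrix (0, 1) ⊗ (2, 2, -3). So T has rank 1 (it is nonzero).

Yes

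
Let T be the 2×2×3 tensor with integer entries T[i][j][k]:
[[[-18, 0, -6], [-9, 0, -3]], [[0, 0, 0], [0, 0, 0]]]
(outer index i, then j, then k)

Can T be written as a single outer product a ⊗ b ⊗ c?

Yes

If T = a ⊗ b ⊗ c then every fibre of T is a multiple of the corresponding factor, so read the factors off the fibres through the nonzero entry T[0,0,0] = -18.
The mode-1 fibre T[:,0,0] = [-18, 0] gives a = [1, 0] (primitive direction); the mode-2 fibre T[0,:,0] = [-18, -9] gives b = [2, 1]; then c[k] = T[0,0,k] / (a[0]·b[0]) = [-18, 0, -6] / 2 = [-9, 0, -3].
Expanding [1, 0] ⊗ [2, 1] ⊗ [-9, 0, -3] reproduces all 12 entries of T, so T = [1, 0] ⊗ [2, 1] ⊗ [-9, 0, -3] and rank(T) ≤ 1.
Equivalently every frontal slice T[:,:,k] is c[k] times the rank-1 matrix [1, 0] ⊗ [2, 1]. So T has rank 1 (it is nonzero).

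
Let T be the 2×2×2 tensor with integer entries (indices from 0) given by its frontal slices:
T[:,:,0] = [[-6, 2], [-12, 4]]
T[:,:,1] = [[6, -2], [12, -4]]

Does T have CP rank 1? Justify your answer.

The mode-1 fibre T[:,0,0] = [-6, -12] gives a = [1, 2] (primitive direction); the mode-2 fibre T[0,:,0] = [-6, 2] gives b = [3, -1]; then c[k] = T[0,0,k] / (a[0]·b[0]) = [-6, 6] / 3 = [-2, 2].
Expanding [1, 2] ⊗ [3, -1] ⊗ [-2, 2] reproduces all 8 entries of T, so T = [1, 2] ⊗ [3, -1] ⊗ [-2, 2] and rank(T) ≤ 1.
Equivalently every frontal slice T[:,:,k] is c[k] times the rank-1 matrix [1, 2] ⊗ [3, -1]. So T has rank 1 (it is nonzero).

Yes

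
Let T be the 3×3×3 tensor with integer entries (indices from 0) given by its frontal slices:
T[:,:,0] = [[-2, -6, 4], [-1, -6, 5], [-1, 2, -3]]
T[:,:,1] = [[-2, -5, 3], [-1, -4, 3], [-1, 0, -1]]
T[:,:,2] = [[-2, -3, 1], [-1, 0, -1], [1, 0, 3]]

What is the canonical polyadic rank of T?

Lower bound: the mode-1 unfolding of T (rows indexed by i, columns by (j,k) = (0,0), (0,1), (0,2), (1,0), (1,1), (1,2), (2,0), (2,1), (2,2)) is [[-2, -2, -2, -6, -5, -3, 4, 3, 1], [-1, -1, -1, -6, -4, 0, 5, 3, -1], [-1, -1, 1, 2, 0, 0, -3, -1, 3]].
There the 3×3 minor on rows i ∈ {0, 1, 2}, columns (j,k) ∈ {(0,0), (0,2), (1,0)} is det [[-2, -2, -6], [-1, -1, -6], [-1, 1, 2]] = -12 ≠ 0, so this unfolding has rank ≥ 3; CP rank is at least every unfolding rank, so rank(T) ≥ 3. (This is only a lower bound: in general the CP rank may exceed every unfolding rank, so we still need to exhibit 3 rank-1 terms summing to T.)
Upper bound: T is a sum of 3 rank-1 terms, T = [0, 0, 1] ⊗ [1, 2, 0] ⊗ [0, 0, 2] + [1, 2, -2] ⊗ [0, 1, -1] ⊗ [-2, -1, 1] + [2, 1, 1] ⊗ [1, 2, -1] ⊗ [-1, -1, -1] (one valid choice — decompositions are not unique — normalised so each a, b is primitive with positive first nonzero entry; check it by expanding all entries), so rank(T) ≤ 3.
These bounds meet, so rank(T) = 3.

3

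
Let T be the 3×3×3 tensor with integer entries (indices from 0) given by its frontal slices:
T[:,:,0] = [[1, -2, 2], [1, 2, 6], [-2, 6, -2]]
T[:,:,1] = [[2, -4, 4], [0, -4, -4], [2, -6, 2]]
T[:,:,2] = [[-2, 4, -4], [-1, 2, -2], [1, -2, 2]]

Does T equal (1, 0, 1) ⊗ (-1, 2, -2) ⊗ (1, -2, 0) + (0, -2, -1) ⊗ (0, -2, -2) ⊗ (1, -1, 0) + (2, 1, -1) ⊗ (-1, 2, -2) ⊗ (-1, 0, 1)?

Yes

Reconstruct entrywise from the claimed factors. For example, T[2,2,2] = 2 and Σₗ aₗ[2]bₗ[2]cₗ[2] = (1)·(-2)·(0) + (-1)·(-2)·(0) + (-1)·(-2)·(1) = 2; checking all 27 entries, every one matches. The claim holds.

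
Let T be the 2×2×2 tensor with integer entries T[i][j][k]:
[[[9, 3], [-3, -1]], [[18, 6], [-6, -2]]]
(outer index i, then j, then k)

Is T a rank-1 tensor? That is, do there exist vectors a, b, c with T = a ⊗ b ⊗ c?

Yes

If T = a ⊗ b ⊗ c then every fibre of T is a multiple of the corresponding factor, so read the factors off the fibres through the nonzero entry T[0,0,0] = 9.
The mode-1 fibre T[:,0,0] = [9, 18] gives a = [1, 2] (primitive direction); the mode-2 fibre T[0,:,0] = [9, -3] gives b = [3, -1]; then c[k] = T[0,0,k] / (a[0]·b[0]) = [9, 3] / 3 = [3, 1].
Expanding [1, 2] ⊗ [3, -1] ⊗ [3, 1] reproduces all 8 entries of T, so T = [1, 2] ⊗ [3, -1] ⊗ [3, 1] and rank(T) ≤ 1.
Equivalently every frontal slice T[:,:,k] is c[k] times the rank-1 matrix [1, 2] ⊗ [3, -1]. So T has rank 1 (it is nonzero).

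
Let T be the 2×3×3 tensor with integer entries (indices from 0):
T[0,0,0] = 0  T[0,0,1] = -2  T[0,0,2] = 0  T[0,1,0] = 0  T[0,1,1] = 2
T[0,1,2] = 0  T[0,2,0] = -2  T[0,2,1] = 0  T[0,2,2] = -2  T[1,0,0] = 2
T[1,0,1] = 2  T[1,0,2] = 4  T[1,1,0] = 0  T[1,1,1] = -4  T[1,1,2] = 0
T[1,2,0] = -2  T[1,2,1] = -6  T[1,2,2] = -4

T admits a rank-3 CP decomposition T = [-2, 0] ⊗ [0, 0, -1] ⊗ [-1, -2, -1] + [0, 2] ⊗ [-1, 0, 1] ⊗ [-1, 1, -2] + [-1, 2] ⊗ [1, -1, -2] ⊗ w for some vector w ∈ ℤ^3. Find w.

w = [0, 2, 0]

Subtract the known terms from T to get the rank-1 residual R = [-1, 2] ⊗ [1, -1, -2] ⊗ w, so R[i,j,k] = a[i]·b[j]·w[k]. Pick indices with nonzero a[0]·b[0] = (-1)·(1) = -1. Only the fibre through (0,0,·) is needed: R[0,0,:] = T[0,0,:] − Σₗ aₗ[0]bₗ[0]cₗ = [0, -2, 0] − (-2)·(0)·[-1, -2, -1] − (0)·(-1)·[-1, 1, -2] = [0, -2, 0]. Then w[k] = R[0,0,k] / -1 for each k, giving w = [0, -2, 0] / -1 = [0, 2, 0].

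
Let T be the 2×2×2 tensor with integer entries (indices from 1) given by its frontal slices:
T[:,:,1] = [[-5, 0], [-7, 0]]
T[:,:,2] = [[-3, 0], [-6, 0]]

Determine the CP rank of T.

Lower bound: the mode-3 unfolding of T (rows indexed by k, columns by (i,j) = (1,1), (1,2), (2,1), (2,2)) is [[-5, 0, -7, 0], [-3, 0, -6, 0]].
There the 2×2 minor on rows k ∈ {1, 2}, columns (i,j) ∈ {(1,1), (2,1)} is det [[-5, -7], [-3, -6]] = 9 ≠ 0, so this unfolding has rank ≥ 2; CP rank is at least every unfolding rank, so rank(T) ≥ 2. (This is only a lower bound: in general the CP rank may exceed every unfolding rank, so we still need to exhibit 2 rank-1 terms summing to T.)
Upper bound — finding two terms. Every mode-2 slice of T is a multiple of one matrix: T[:,j,:] = b[j]·M with b = (1, 0) and M = [[-5, -3], [-7, -6]] (rows indexed by i, columns by k). So it suffices to write M as a sum of two rank-1 matrices.
Splitting M by its rows (i = 1, 2), M = (1, 0)(-5, -3)ᵀ + (0, 1)(-7, -6)ᵀ.
Hence T = (1, 0) ⊗ (1, 0) ⊗ (-5, -3) + (0, 1) ⊗ (1, 0) ⊗ (-7, -6), so rank(T) ≤ 2.
These bounds meet, so rank(T) = 2.
Check entry T[2,2,2] = 0: (0)·(0)·(-3) + (1)·(0)·(-6) = 0.

2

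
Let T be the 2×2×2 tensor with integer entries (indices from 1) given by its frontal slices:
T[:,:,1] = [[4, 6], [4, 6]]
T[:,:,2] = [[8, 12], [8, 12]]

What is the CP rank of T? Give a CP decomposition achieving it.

Lower bound: T ≠ 0 (e.g. T[1,1,1] = 4), so rank(T) ≥ 1.
Upper bound: if T = a ⊗ b ⊗ c then every fibre of T is a multiple of the corresponding factor, so read the factors off the fibres through the nonzero entry T[1,1,1] = 4.
The mode-1 fibre T[:,1,1] = [4, 4] gives a = [1, 1] (primitive direction); the mode-2 fibre T[1,:,1] = [4, 6] gives b = [2, 3]; then c[k] = T[1,1,k] / (a[1]·b[1]) = [4, 8] / 2 = [2, 4].
Expanding [1, 1] ⊗ [2, 3] ⊗ [2, 4] reproduces all 8 entries of T, so T = [1, 1] ⊗ [2, 3] ⊗ [2, 4] and rank(T) ≤ 1.
These bounds meet, so rank(T) = 1.

rank(T) = 1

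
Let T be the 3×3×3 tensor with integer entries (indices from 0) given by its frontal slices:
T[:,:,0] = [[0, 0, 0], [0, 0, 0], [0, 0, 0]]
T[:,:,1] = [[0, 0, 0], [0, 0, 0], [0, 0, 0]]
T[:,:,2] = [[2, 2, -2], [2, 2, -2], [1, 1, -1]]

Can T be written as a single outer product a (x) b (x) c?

If T = a (x) b (x) c then every fibre of T is a multiple of the corresponding factor, so read the factors off the fibres through the nonzero entry T[0,0,2] = 2.
The mode-1 fibre T[:,0,2] = [2, 2, 1] gives a = [2, 2, 1] (primitive direction); the mode-2 fibre T[0,:,2] = [2, 2, -2] gives b = [1, 1, -1]; then c[k] = T[0,0,k] / (a[0]·b[0]) = [0, 0, 2] / 2 = [0, 0, 1].
Expanding [2, 2, 1] (x) [1, 1, -1] (x) [0, 0, 1] reproduces all 27 entries of T, so T = [2, 2, 1] (x) [1, 1, -1] (x) [0, 0, 1] and rank(T) ≤ 1.
Equivalently every frontal slice T[:,:,k] is c[k] times the rank-1 matrix [2, 2, 1] (x) [1, 1, -1]. So T has rank 1 (it is nonzero).

Yes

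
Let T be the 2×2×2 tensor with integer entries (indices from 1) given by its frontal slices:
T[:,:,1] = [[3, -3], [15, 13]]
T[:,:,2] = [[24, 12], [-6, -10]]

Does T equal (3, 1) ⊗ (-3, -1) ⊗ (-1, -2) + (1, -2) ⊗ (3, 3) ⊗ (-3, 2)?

Reconstruct entry (1,1,1) from the claimed factors: Σₗ aₗ[1]bₗ[1]cₗ[1] = (3)·(-3)·(-1) + (1)·(3)·(-3) = 0, but T[1,1,1] = 3. The claim is false.

No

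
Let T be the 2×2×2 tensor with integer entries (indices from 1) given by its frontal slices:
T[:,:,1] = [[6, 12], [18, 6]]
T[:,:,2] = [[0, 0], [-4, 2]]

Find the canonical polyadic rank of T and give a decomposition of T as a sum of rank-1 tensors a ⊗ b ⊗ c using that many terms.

rank(T) = 2

Lower bound: the mode-1 unfolding of T (rows indexed by i, columns by (j,k) = (1,1), (1,2), (2,1), (2,2)) is [[6, 0, 12, 0], [18, -4, 6, 2]].
There the 2×2 minor on rows i ∈ {1, 2}, columns (j,k) ∈ {(1,1), (1,2)} is det [[6, 0], [18, -4]] = -24 ≠ 0, so this unfolding has rank ≥ 2; CP rank is at least every unfolding rank, so rank(T) ≥ 2. (Unfolding ranks only ever bound the CP rank from below — rank(T) can be strictly larger than all of them — so the matching upper bound has to come from an explicit 2-term decomposition.)
Upper bound — finding two terms. Write S_k = T[:,:,k] for the frontal slices: S₁ = [[6, 12], [18, 6]], S₂ = [[0, 0], [-4, 2]].
If T = a₁ ⊗ b₁ ⊗ c₁ + a₂ ⊗ b₂ ⊗ c₂ then each S_k = c₁[k]·a₁b₁ᵀ + c₂[k]·a₂b₂ᵀ. S₁ and S₂ are linearly independent, so a₁b₁ᵀ and a₂b₂ᵀ must span the same plane of matrices: they are the rank-1 matrices of the form x·S₁ + y·S₂.
det(x·S₁ + y·S₂) is −180·x² + 60·xy = (-60)·(3·x − y)(x), vanishing at (x:y) = (1:3) and (0:1).
M₁ = S₁ + 3·S₂ = [[6, 12], [6, 12]] = 6·[1, 1][1, 2]ᵀ and M₂ = S₂ = [[0, 0], [-4, 2]] = (-2)·[0, 1][2, -1]ᵀ, so take a₁ = [1, 1], b₁ = [1, 2], a₂ = [0, 1], b₂ = [2, -1].
Each slice is an integer combination of E₁ = a₁b₁ᵀ and E₂ = a₂b₂ᵀ: S₁ = 6·E₁ + 6·E₂, S₂ = −2·E₂; reading off coefficients, c₁ = [6, 0] and c₂ = [6, -2].
Hence T = [1, 1] ⊗ [1, 2] ⊗ [6, 0] + [0, 1] ⊗ [2, -1] ⊗ [6, -2], so rank(T) ≤ 2.
These bounds meet, so rank(T) = 2.
Check entry T[2,1,1] = 18: (1)·(1)·(6) + (1)·(2)·(6) = 18.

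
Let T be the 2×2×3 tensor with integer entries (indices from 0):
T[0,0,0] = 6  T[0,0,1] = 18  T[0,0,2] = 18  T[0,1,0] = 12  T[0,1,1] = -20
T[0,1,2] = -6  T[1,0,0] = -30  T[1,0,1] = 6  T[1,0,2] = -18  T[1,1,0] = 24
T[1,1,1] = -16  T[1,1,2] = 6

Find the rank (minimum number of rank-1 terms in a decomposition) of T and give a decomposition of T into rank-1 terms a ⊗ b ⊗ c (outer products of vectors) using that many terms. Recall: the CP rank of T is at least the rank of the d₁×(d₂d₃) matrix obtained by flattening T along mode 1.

rank(T) = 2

Lower bound: the mode-3 unfolding of T (rows indexed by k, columns by (i,j) = (0,0), (0,1), (1,0), (1,1)) is [[6, 12, -30, 24], [18, -20, 6, -16], [18, -6, -18, 6]].
There the 2×2 minor on rows k ∈ {0, 1}, columns (i,j) ∈ {(0,0), (0,1)} is det [[6, 12], [18, -20]] = -336 ≠ 0, so this unfolding has rank ≥ 2; CP rank is at least every unfolding rank, so rank(T) ≥ 2. (Flattening ranks never certify an upper bound on CP rank; for that we must actually write T with 2 rank-1 terms.)
Upper bound — finding two terms. Write S_k = T[:,:,k] for the frontal slices: S₀ = [[6, 12], [-30, 24]], S₁ = [[18, -20], [6, -16]], S₂ = [[18, -6], [-18, 6]].
If T = a₁ ⊗ b₁ ⊗ c₁ + a₂ ⊗ b₂ ⊗ c₂ then each S_k = c₁[k]·a₁b₁ᵀ + c₂[k]·a₂b₂ᵀ. S₀ and S₁ are linearly independent, so a₁b₁ᵀ and a₂b₂ᵀ must span the same plane of matrices: they are the rank-1 matrices of the form x·S₀ + y·S₁.
det(x·S₀ + y·S₁) is 504·x² − 336·xy − 168·y² = 168·(x − y)(3·x + y), vanishing at (x:y) = (1:1) and (1:-3).
M₁ = S₀ + S₁ = [[24, -8], [-24, 8]] = 8·[1, -1][3, -1]ᵀ and M₂ = S₀ − 3·S₁ = [[-48, 72], [-48, 72]] = (-24)·[1, 1][2, -3]ᵀ, so take a₁ = [1, -1], b₁ = [3, -1], a₂ = [1, 1], b₂ = [2, -3].
Each slice is an integer combination of E₁ = a₁b₁ᵀ and E₂ = a₂b₂ᵀ: S₀ = 6·E₁ − 6·E₂, S₁ = 2·E₁ + 6·E₂, S₂ = 6·E₁; reading off coefficients, c₁ = [6, 2, 6] and c₂ = [-6, 6, 0].
Hence T = [1, -1] ⊗ [3, -1] ⊗ [6, 2, 6] + [1, 1] ⊗ [2, -3] ⊗ [-6, 6, 0], so rank(T) ≤ 2.
These bounds meet, so rank(T) = 2.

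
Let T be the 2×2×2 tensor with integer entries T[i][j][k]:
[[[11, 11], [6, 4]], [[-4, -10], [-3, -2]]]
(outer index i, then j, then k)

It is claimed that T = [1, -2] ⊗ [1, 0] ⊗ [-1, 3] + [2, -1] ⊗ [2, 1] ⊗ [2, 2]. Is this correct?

Reconstruct entry (0,0,0) from the claimed factors: Σₗ aₗ[0]bₗ[0]cₗ[0] = (1)·(1)·(-1) + (2)·(2)·(2) = 7, but T[0,0,0] = 11. The claim is false.

No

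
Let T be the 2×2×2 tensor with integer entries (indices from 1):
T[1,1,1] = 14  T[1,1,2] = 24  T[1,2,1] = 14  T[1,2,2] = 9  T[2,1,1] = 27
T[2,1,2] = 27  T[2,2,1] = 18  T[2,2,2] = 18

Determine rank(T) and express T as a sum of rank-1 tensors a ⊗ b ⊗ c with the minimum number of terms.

Lower bound: the mode-1 unfolding of T (rows indexed by i, columns by (j,k) = (1,1), (1,2), (2,1), (2,2)) is [[14, 24, 14, 9], [27, 27, 18, 18]].
There the 2×2 minor on rows i ∈ {1, 2}, columns (j,k) ∈ {(1,1), (1,2)} is det [[14, 24], [27, 27]] = -270 ≠ 0, so this unfolding has rank ≥ 2; CP rank is at least every unfolding rank, so rank(T) ≥ 2. (Unfolding ranks only ever bound the CP rank from below — rank(T) can be strictly larger than all of them — so the matching upper bound has to come from an explicit 2-term decomposition.)
Upper bound — finding two terms. Write S_k = T[:,:,k] for the frontal slices: S₁ = [[14, 14], [27, 18]], S₂ = [[24, 9], [27, 18]].
If T = a₁ ⊗ b₁ ⊗ c₁ + a₂ ⊗ b₂ ⊗ c₂ then each S_k = c₁[k]·a₁b₁ᵀ + c₂[k]·a₂b₂ᵀ. S₁ and S₂ are linearly independent, so a₁b₁ᵀ and a₂b₂ᵀ must span the same plane of matrices: they are the rank-1 matrices of the form x·S₁ + y·S₂.
det(x·S₁ + y·S₂) is −126·x² + 63·xy + 189·y² = (-63)·(2·x − 3·y)(x + y), vanishing at (x:y) = (3:2) and (1:-1).
M₁ = 3·S₁ + 2·S₂ = [[90, 60], [135, 90]] = 15·[2, 3][3, 2]ᵀ and M₂ = S₁ − S₂ = [[-10, 5], [0, 0]] = (-5)·[1, 0][2, -1]ᵀ, so take a₁ = [2, 3], b₁ = [3, 2], a₂ = [1, 0], b₂ = [2, -1].
Each slice is an integer combination of E₁ = a₁b₁ᵀ and E₂ = a₂b₂ᵀ: S₁ = 3·E₁ − 2·E₂, S₂ = 3·E₁ + 3·E₂; reading off coefficients, c₁ = [3, 3] and c₂ = [-2, 3].
Hence T = [2, 3] ⊗ [3, 2] ⊗ [3, 3] + [1, 0] ⊗ [2, -1] ⊗ [-2, 3], so rank(T) ≤ 2.
These bounds meet, so rank(T) = 2.

rank(T) = 2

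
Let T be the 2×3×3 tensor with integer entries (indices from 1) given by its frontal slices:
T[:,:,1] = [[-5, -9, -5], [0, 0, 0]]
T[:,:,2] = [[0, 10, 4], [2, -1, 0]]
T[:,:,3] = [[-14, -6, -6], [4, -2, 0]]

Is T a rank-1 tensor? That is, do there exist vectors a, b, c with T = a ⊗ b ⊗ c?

The mode-3 unfolding of T (rows indexed by k, columns by (i,j) = (1,1), (1,2), (1,3), (2,1), (2,2), (2,3)) is [[-5, -9, -5, 0, 0, 0], [0, 10, 4, 2, -1, 0], [-14, -6, -6, 4, -2, 0]].
There the 3×3 minor on rows k ∈ {1, 2, 3}, columns (i,j) ∈ {(1,1), (1,2), (1,3)} is det [[-5, -9, -5], [0, 10, 4], [-14, -6, -6]] = -16 ≠ 0, so this unfolding has rank ≥ 3; CP rank is at least every unfolding rank, so rank(T) ≥ 3.
In particular rank(T) ≥ 3 > 1, so T is not rank-1.

No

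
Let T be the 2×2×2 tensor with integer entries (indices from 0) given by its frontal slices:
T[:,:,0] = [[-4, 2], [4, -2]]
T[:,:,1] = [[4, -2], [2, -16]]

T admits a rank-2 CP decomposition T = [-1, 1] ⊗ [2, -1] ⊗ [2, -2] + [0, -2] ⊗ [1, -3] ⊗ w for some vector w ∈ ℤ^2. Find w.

w = [0, -3]

Subtract the known terms from T to get the rank-1 residual R = [0, -2] ⊗ [1, -3] ⊗ w, so R[i,j,k] = a[i]·b[j]·w[k]. Pick indices with nonzero a[1]·b[0] = (-2)·(1) = -2. Only the fibre through (1,0,·) is needed: R[1,0,:] = T[1,0,:] − Σₗ aₗ[1]bₗ[0]cₗ = [4, 2] − (1)·(2)·[2, -2] = [0, 6]. Then w[k] = R[1,0,k] / -2 for each k, giving w = [0, 6] / -2 = [0, -3].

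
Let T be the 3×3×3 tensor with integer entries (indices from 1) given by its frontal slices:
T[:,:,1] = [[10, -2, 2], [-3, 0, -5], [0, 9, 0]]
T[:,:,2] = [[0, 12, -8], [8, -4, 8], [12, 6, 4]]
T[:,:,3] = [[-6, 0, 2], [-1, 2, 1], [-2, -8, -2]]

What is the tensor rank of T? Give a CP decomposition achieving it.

rank(T) = 3

Lower bound: the mode-3 unfolding of T (rows indexed by k, columns by (i,j) = (1,1), (1,2), (1,3), (2,1), (2,2), (2,3), (3,1), (3,2), (3,3)) is [[10, -2, 2, -3, 0, -5, 0, 9, 0], [0, 12, -8, 8, -4, 8, 12, 6, 4], [-6, 0, 2, -1, 2, 1, -2, -8, -2]].
There the 3×3 minor on rows k ∈ {1, 2, 3}, columns (i,j) ∈ {(1,1), (1,2), (1,3)} is det [[10, -2, 2], [0, 12, -8], [-6, 0, 2]] = 288 ≠ 0, so this unfolding has rank ≥ 3; CP rank is at least every unfolding rank, so rank(T) ≥ 3. (Unfolding ranks only ever bound the CP rank from below — rank(T) can be strictly larger than all of them — so the matching upper bound has to come from an explicit 3-term decomposition.)
Upper bound: T is a sum of 3 rank-1 terms, T = [1, 0, 1] ⊗ [1, 1, 0] ⊗ [4, 8, -4] + [2, -2, -1] ⊗ [2, -1, 2] ⊗ [1, -2, 0] + [2, 1, -2] ⊗ [1, -2, -1] ⊗ [1, 0, -1] (one valid choice — decompositions are not unique — normalised so each a, b is primitive with positive first nonzero entry; check it by expanding all entries), so rank(T) ≤ 3.
These bounds meet, so rank(T) = 3.
Check entry T[3,3,3] = -2: (1)·(0)·(-4) + (-1)·(2)·(0) + (-2)·(-1)·(-1) = -2.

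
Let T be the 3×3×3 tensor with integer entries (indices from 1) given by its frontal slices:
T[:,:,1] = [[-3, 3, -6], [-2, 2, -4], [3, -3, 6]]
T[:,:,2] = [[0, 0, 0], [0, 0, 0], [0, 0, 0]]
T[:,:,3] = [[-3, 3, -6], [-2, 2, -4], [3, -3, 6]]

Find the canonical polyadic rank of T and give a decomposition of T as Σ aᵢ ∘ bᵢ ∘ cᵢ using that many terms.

rank(T) = 1

Lower bound: T ≠ 0 (e.g. T[1,1,1] = -3), so rank(T) ≥ 1.
Upper bound: if T = a ∘ b ∘ c then every fibre of T is a multiple of the corresponding factor, so read the factors off the fibres through the nonzero entry T[1,1,1] = -3.
The mode-1 fibre T[:,1,1] = [-3, -2, 3] gives a = [3, 2, -3] (primitive direction); the mode-2 fibre T[1,:,1] = [-3, 3, -6] gives b = [1, -1, 2]; then c[k] = T[1,1,k] / (a[1]·b[1]) = [-3, 0, -3] / 3 = [-1, 0, -1].
Expanding [3, 2, -3] ∘ [1, -1, 2] ∘ [-1, 0, -1] reproduces all 27 entries of T, so T = [3, 2, -3] ∘ [1, -1, 2] ∘ [-1, 0, -1] and rank(T) ≤ 1.
These bounds meet, so rank(T) = 1.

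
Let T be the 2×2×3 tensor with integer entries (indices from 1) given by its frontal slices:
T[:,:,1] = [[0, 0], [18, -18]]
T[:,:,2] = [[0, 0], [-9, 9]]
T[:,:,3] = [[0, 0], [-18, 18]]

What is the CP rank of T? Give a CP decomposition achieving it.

Lower bound: T ≠ 0 (e.g. T[2,1,1] = 18), so rank(T) ≥ 1.
Upper bound: if T = a (x) b (x) c then every fibre of T is a multiple of the corresponding factor, so read the factors off the fibres through the nonzero entry T[2,1,1] = 18.
The mode-1 fibre T[:,1,1] = [0, 18] gives a = [0, 1] (primitive direction); the mode-2 fibre T[2,:,1] = [18, -18] gives b = [1, -1]; then c[k] = T[2,1,k] / (a[2]·b[1]) = [18, -9, -18] / 1 = [18, -9, -18].
Expanding [0, 1] (x) [1, -1] (x) [18, -9, -18] reproduces all 12 entries of T, so T = [0, 1] (x) [1, -1] (x) [18, -9, -18] and rank(T) ≤ 1.
These bounds meet, so rank(T) = 1.

rank(T) = 1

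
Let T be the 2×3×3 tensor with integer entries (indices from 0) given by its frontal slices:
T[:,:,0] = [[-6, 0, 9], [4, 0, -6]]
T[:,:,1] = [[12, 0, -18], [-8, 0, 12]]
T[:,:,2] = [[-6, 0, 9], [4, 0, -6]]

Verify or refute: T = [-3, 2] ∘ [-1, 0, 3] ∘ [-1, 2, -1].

No

Reconstruct entry (0,0,0) from the claimed factors: Σₗ aₗ[0]bₗ[0]cₗ[0] = (-3)·(-1)·(-1) = -3, but T[0,0,0] = -6. The claim is false.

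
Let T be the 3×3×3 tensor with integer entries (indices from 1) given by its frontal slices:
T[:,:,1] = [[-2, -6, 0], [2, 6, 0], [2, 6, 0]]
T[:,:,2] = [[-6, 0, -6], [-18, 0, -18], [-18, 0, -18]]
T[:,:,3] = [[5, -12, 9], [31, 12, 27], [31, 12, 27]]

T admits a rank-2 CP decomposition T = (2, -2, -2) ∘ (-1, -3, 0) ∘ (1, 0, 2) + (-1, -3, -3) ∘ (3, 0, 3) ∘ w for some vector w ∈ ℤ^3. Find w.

Subtract the known terms from T to get the rank-1 residual R = (-1, -3, -3) ∘ (3, 0, 3) ∘ w, so R[i,j,k] = a[i]·b[j]·w[k]. Pick indices with nonzero a[1]·b[1] = (-1)·(3) = -3. Only the fibre through (1,1,·) is needed: R[1,1,:] = T[1,1,:] − Σₗ aₗ[1]bₗ[1]cₗ = [-2, -6, 5] − (2)·(-1)·(1, 0, 2) = [0, -6, 9]. Then w[k] = R[1,1,k] / -3 for each k, giving w = [0, -6, 9] / -3 = (0, 2, -3).

w = (0, 2, -3)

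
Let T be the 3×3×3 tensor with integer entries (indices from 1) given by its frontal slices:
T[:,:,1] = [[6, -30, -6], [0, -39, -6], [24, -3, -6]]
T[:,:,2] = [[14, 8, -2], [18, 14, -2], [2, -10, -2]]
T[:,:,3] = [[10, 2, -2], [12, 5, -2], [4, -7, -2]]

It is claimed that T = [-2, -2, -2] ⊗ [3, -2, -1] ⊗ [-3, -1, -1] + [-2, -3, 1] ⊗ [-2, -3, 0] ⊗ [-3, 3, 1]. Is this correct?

Reconstruct entry (1,1,2) from the claimed factors: Σₗ aₗ[1]bₗ[1]cₗ[2] = (-2)·(3)·(-1) + (-2)·(-2)·(3) = 18, but T[1,1,2] = 14. The claim is false.

No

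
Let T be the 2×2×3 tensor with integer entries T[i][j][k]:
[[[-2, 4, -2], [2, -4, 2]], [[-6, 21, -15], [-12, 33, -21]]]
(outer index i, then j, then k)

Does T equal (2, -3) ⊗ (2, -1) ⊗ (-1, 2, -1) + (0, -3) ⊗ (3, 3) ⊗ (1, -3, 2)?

Reconstruct entry (0,0,0) from the claimed factors: Σₗ aₗ[0]bₗ[0]cₗ[0] = (2)·(2)·(-1) + (0)·(3)·(1) = -4, but T[0,0,0] = -2. The claim is false.

No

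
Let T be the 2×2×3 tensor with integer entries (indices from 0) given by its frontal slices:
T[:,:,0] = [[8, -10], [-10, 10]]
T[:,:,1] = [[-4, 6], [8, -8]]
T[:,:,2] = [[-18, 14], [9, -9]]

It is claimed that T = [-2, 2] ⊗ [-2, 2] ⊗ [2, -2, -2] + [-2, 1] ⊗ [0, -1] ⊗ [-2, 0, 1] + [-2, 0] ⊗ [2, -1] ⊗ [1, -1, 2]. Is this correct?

No

Reconstruct entry (0,0,0) from the claimed factors: Σₗ aₗ[0]bₗ[0]cₗ[0] = (-2)·(-2)·(2) + (-2)·(0)·(-2) + (-2)·(2)·(1) = 4, but T[0,0,0] = 8. The claim is false.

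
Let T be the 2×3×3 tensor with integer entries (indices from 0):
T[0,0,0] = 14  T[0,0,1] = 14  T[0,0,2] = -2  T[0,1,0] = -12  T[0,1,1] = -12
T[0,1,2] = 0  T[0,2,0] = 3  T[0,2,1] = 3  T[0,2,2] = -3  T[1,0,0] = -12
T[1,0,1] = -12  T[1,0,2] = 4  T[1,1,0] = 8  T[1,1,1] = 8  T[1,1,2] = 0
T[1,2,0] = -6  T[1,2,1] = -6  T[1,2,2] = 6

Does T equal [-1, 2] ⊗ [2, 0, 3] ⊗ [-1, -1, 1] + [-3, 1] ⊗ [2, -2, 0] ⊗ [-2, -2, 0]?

No

Reconstruct entry (1,0,0) from the claimed factors: Σₗ aₗ[1]bₗ[0]cₗ[0] = (2)·(2)·(-1) + (1)·(2)·(-2) = -8, but T[1,0,0] = -12. The claim is false.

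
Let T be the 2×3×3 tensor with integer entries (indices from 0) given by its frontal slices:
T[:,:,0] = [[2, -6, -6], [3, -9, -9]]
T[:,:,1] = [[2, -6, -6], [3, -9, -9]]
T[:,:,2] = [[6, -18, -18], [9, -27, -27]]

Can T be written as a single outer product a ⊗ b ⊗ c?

Yes

If T = a ⊗ b ⊗ c then every fibre of T is a multiple of the corresponding factor, so read the factors off the fibres through the nonzero entry T[0,0,0] = 2.
The mode-1 fibre T[:,0,0] = [2, 3] gives a = [2, 3] (primitive direction); the mode-2 fibre T[0,:,0] = [2, -6, -6] gives b = [1, -3, -3]; then c[k] = T[0,0,k] / (a[0]·b[0]) = [2, 2, 6] / 2 = [1, 1, 3].
Expanding [2, 3] ⊗ [1, -3, -3] ⊗ [1, 1, 3] reproduces all 18 entries of T, so T = [2, 3] ⊗ [1, -3, -3] ⊗ [1, 1, 3] and rank(T) ≤ 1.
Equivalently every frontal slice T[:,:,k] is c[k] times the rank-1 matrix [2, 3] ⊗ [1, -3, -3]. So T has rank 1 (it is nonzero).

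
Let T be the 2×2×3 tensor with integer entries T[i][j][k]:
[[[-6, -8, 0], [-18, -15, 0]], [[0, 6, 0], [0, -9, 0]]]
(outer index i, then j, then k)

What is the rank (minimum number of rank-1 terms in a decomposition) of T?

2

Lower bound: the mode-3 unfolding of T (rows indexed by k, columns by (i,j) = (0,0), (0,1), (1,0), (1,1)) is [[-6, -18, 0, 0], [-8, -15, 6, -9], [0, 0, 0, 0]].
There the 2×2 minor on rows k ∈ {0, 1}, columns (i,j) ∈ {(0,0), (0,1)} is det [[-6, -18], [-8, -15]] = -54 ≠ 0, so this unfolding has rank ≥ 2; CP rank is at least every unfolding rank, so rank(T) ≥ 2. (This is only a lower bound: in general the CP rank may exceed every unfolding rank, so we still need to exhibit 2 rank-1 terms summing to T.)
Upper bound — finding two terms. Write S_k = T[:,:,k] for the frontal slices: S₀ = [[-6, -18], [0, 0]], S₁ = [[-8, -15], [6, -9]], S₂ = [[0, 0], [0, 0]].
If T = a₁ ⊗ b₁ ⊗ c₁ + a₂ ⊗ b₂ ⊗ c₂ then each S_k = c₁[k]·a₁b₁ᵀ + c₂[k]·a₂b₂ᵀ. S₀ and S₁ are linearly independent, so a₁b₁ᵀ and a₂b₂ᵀ must span the same plane of matrices: they are the rank-1 matrices of the form x·S₀ + y·S₁.
det(x·S₀ + y·S₁) is 162·xy + 162·y² = 162·(y)(x + y), vanishing at (x:y) = (1:0) and (1:-1).
M₁ = S₀ = [[-6, -18], [0, 0]] = (-6)·[1, 0][1, 3]ᵀ and M₂ = S₀ − S₁ = [[2, -3], [-6, 9]] = [1, -3][2, -3]ᵀ, so take a₁ = [1, 0], b₁ = [1, 3], a₂ = [1, -3], b₂ = [2, -3].
Each slice is an integer combination of E₁ = a₁b₁ᵀ and E₂ = a₂b₂ᵀ: S₀ = −6·E₁, S₁ = −6·E₁ − E₂, S₂ = 0; reading off coefficients, c₁ = [-6, -6, 0] and c₂ = [0, -1, 0].
Hence T = [1, 0] ⊗ [1, 3] ⊗ [-6, -6, 0] + [1, -3] ⊗ [2, -3] ⊗ [0, -1, 0], so rank(T) ≤ 2.
These bounds meet, so rank(T) = 2.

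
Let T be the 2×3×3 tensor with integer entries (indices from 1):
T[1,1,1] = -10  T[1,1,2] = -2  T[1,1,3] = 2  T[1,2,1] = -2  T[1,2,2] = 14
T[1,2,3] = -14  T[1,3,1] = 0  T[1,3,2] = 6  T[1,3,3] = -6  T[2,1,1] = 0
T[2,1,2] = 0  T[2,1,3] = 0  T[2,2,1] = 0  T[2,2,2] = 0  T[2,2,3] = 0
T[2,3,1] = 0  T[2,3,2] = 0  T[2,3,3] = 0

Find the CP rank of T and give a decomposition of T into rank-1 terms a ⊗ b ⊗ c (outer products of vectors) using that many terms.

Lower bound: the mode-3 unfolding of T (rows indexed by k, columns by (i,j) = (1,1), (1,2), (1,3), (2,1), (2,2), (2,3)) is [[-10, -2, 0, 0, 0, 0], [-2, 14, 6, 0, 0, 0], [2, -14, -6, 0, 0, 0]].
There the 2×2 minor on rows k ∈ {1, 2}, columns (i,j) ∈ {(1,1), (1,2)} is det [[-10, -2], [-2, 14]] = -144 ≠ 0, so this unfolding has rank ≥ 2; CP rank is at least every unfolding rank, so rank(T) ≥ 2. (Unfolding ranks only ever bound the CP rank from below — rank(T) can be strictly larger than all of them — so the matching upper bound has to come from an explicit 2-term decomposition.)
Upper bound — finding two terms. Every mode-1 slice of T is a multiple of one matrix: T[i,:,:] = a[i]·M with a = [1, 0] and M = [[-10, -2, 2], [-2, 14, -14], [0, 6, -6]] (rows indexed by j, columns by k). So it suffices to write M as a sum of two rank-1 matrices.
The rows of M satisfy (row 1) = 5·(row 2) − 12·(row 3), so splitting by rows, M = [5, 1, 0][-2, 14, -14]ᵀ + [-12, 0, 1][0, 6, -6]ᵀ.
Hence T = [1, 0] ⊗ [5, 1, 0] ⊗ [-2, 14, -14] + [1, 0] ⊗ [-12, 0, 1] ⊗ [0, 6, -6], so rank(T) ≤ 2.
These bounds meet, so rank(T) = 2.

rank(T) = 2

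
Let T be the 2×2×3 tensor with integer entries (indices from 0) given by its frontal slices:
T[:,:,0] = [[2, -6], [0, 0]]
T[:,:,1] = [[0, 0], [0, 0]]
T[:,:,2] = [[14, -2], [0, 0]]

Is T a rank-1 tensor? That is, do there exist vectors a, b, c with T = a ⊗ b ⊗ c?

The mode-3 unfolding of T (rows indexed by k, columns by (i,j) = (0,0), (0,1), (1,0), (1,1)) is [[2, -6, 0, 0], [0, 0, 0, 0], [14, -2, 0, 0]].
There the 2×2 minor on rows k ∈ {0, 2}, columns (i,j) ∈ {(0,0), (0,1)} is det [[2, -6], [14, -2]] = 80 ≠ 0, so this unfolding has rank ≥ 2; CP rank is at least every unfolding rank, so rank(T) ≥ 2.
In particular rank(T) ≥ 2 > 1, so T is not rank-1.

No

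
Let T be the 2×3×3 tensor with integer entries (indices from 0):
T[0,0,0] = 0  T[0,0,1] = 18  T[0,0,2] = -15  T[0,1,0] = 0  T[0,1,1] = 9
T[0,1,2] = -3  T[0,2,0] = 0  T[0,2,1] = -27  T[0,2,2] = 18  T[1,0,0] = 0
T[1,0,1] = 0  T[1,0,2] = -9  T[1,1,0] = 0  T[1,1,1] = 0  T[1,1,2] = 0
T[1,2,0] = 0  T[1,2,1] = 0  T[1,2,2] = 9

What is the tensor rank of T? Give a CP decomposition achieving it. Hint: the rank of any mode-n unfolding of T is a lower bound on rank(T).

rank(T) = 2

Lower bound: the mode-2 unfolding of T (rows indexed by j, columns by (i,k) = (0,0), (0,1), (0,2), (1,0), (1,1), (1,2)) is [[0, 18, -15, 0, 0, -9], [0, 9, -3, 0, 0, 0], [0, -27, 18, 0, 0, 9]].
There the 2×2 minor on rows j ∈ {0, 1}, columns (i,k) ∈ {(0,1), (0,2)} is det [[18, -15], [9, -3]] = 81 ≠ 0, so this unfolding has rank ≥ 2; CP rank is at least every unfolding rank, so rank(T) ≥ 2. (This is only a lower bound: in general the CP rank may exceed every unfolding rank, so we still need to exhibit 2 rank-1 terms summing to T.)
Upper bound — finding two terms. Write S_k = T[:,:,k] for the frontal slices: S₀ = [[0, 0, 0], [0, 0, 0]], S₁ = [[18, 9, -27], [0, 0, 0]], S₂ = [[-15, -3, 18], [-9, 0, 9]].
If T = a₁ ⊗ b₁ ⊗ c₁ + a₂ ⊗ b₂ ⊗ c₂ then each S_k = c₁[k]·a₁b₁ᵀ + c₂[k]·a₂b₂ᵀ. S₁ and S₂ are linearly independent, so a₁b₁ᵀ and a₂b₂ᵀ must span the same plane of matrices: they are the rank-1 matrices of the form x·S₁ + y·S₂.
The 2×2 minor of x·S₁ + y·S₂ on rows {0,1}, columns {0,1} is 81·xy − 27·y² = 27·(3·x − y)(y), vanishing at (x:y) = (1:3) and (1:0).
M₁ = S₁ + 3·S₂ = [[-27, 0, 27], [-27, 0, 27]] = (-27)·[1, 1][1, 0, -1]ᵀ and M₂ = S₁ = [[18, 9, -27], [0, 0, 0]] = 9·[1, 0][2, 1, -3]ᵀ, so take a₁ = [1, 1], b₁ = [1, 0, -1], a₂ = [1, 0], b₂ = [2, 1, -3].
Each slice is an integer combination of E₁ = a₁b₁ᵀ and E₂ = a₂b₂ᵀ: S₀ = 0, S₁ = 9·E₂, S₂ = −9·E₁ − 3·E₂; reading off coefficients, c₁ = [0, 0, -9] and c₂ = [0, 9, -3].
Hence T = [1, 1] ⊗ [1, 0, -1] ⊗ [0, 0, -9] + [1, 0] ⊗ [2, 1, -3] ⊗ [0, 9, -3], so rank(T) ≤ 2.
These bounds meet, so rank(T) = 2.
Check entry T[0,2,1] = -27: (1)·(-1)·(0) + (1)·(-3)·(9) = -27.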